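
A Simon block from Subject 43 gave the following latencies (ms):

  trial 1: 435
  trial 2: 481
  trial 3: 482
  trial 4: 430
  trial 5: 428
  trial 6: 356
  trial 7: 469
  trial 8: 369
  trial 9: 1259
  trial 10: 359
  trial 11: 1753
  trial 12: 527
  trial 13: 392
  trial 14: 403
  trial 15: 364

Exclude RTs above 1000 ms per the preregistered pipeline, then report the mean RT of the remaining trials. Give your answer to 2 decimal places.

Excluded: 1259, 1753
Retained (n=13): Σ = 5495
Mean = 5495/13 = 422.6923

422.69 ms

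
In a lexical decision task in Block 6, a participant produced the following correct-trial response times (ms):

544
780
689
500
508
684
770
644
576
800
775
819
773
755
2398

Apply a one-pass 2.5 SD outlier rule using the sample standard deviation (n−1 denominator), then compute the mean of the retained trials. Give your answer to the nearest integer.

687 ms

n = 15, ΣRT = 12015, M = 801.000
Σ(x−M)² = 2899718.00; s = √(2899718.00/14) = 455.107
Cutoffs: 801.000 ± 2.5·455.107 → [-336.8, 1938.8]
Outside: 2398 → excluded.
Retained (n=14): Σ = 9617, mean = 9617/14 = 686.929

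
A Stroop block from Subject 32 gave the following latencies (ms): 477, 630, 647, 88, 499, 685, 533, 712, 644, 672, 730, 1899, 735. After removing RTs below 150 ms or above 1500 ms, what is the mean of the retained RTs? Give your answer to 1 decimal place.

Excluded: 88, 1899
Retained (n=11): Σ = 6964
Mean = 6964/11 = 633.0909

633.1 ms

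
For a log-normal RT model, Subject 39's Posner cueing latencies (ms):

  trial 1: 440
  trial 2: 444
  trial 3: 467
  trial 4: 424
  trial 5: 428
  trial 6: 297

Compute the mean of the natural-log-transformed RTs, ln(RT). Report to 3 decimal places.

6.022

ln(RT): 6.0868, 6.0958, 6.1463, 6.0497, 6.0591, 5.6937
Σ ln(RT) = 36.1315
Mean = 36.1315/6 = 6.02192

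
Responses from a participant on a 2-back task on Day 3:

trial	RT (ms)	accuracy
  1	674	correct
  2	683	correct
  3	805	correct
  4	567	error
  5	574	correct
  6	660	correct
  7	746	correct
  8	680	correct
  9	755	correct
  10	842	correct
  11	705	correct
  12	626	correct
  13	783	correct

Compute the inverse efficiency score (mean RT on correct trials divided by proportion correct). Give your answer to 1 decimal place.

770.3 ms

Correct trials (n=12): 674, 683, 805, 574, 660, 746, 680, 755, 842, 705, 626, 783
Mean correct RT = 8533/12 = 711.0833 ms
Proportion correct = 12/13
IES = 711.0833 / (12/13) = 770.340 ms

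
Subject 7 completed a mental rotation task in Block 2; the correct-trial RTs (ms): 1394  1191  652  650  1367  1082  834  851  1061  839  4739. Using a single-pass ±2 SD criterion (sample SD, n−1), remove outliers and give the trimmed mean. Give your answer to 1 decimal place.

n = 11, ΣRT = 14660, M = 1332.727
Σ(x−M)² = 13418472.18; s = √(13418472.18/10) = 1158.381
Cutoffs: 1332.727 ± 2·1158.381 → [-984.0, 3649.5]
Outside: 4739 → excluded.
Retained (n=10): Σ = 9921, mean = 9921/10 = 992.100

992.1 ms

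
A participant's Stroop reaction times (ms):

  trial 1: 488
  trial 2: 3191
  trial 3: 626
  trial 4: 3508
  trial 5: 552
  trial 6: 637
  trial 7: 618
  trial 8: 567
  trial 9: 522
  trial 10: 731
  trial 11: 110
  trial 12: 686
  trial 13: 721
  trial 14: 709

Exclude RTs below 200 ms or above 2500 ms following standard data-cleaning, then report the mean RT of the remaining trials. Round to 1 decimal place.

623.4 ms

Excluded: 110, 3191, 3508
Retained (n=11): Σ = 6857
Mean = 6857/11 = 623.3636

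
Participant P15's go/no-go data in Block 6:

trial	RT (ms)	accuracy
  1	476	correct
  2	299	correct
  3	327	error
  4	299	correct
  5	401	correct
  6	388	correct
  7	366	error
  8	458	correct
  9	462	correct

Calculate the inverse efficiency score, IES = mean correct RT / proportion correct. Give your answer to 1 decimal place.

511.2 ms

Correct trials (n=7): 476, 299, 299, 401, 388, 458, 462
Mean correct RT = 2783/7 = 397.5714 ms
Proportion correct = 7/9
IES = 397.5714 / (7/9) = 511.163 ms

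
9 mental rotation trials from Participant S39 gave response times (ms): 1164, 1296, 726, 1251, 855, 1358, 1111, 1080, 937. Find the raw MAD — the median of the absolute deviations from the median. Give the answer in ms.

174 ms

Sorted: 726, 855, 937, 1080, 1111, 1164, 1251, 1296, 1358 → median = 1111
|x − 1111|: 53, 185, 385, 140, 256, 247, 0, 31, 174
Sorted deviations: 0, 31, 53, 140, 174, 185, 247, 256, 385 → MAD = 174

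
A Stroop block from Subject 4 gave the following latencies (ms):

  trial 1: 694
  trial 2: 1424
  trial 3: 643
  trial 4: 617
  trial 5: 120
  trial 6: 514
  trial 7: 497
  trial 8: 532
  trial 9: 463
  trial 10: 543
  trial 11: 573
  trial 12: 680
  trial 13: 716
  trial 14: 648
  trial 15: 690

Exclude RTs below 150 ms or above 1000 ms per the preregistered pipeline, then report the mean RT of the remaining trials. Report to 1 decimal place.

600.8 ms

Excluded: 120, 1424
Retained (n=13): Σ = 7810
Mean = 7810/13 = 600.7692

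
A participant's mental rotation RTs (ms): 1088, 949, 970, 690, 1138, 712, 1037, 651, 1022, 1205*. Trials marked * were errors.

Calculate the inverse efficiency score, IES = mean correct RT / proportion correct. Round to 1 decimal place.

1019.4 ms

Correct trials (n=9): 1088, 949, 970, 690, 1138, 712, 1037, 651, 1022
Mean correct RT = 8257/9 = 917.4444 ms
Proportion correct = 9/10
IES = 917.4444 / (9/10) = 1019.383 ms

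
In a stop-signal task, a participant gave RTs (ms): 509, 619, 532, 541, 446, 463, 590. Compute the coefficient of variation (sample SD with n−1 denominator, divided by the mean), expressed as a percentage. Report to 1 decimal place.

n = 7, Σ = 3700, M = 528.5714
Σ(x−M)² = 23617.714; s = √(23617.714/6) = 62.7398
CV = 62.7398 / 528.5714 = 0.11870 = 11.870%

11.9%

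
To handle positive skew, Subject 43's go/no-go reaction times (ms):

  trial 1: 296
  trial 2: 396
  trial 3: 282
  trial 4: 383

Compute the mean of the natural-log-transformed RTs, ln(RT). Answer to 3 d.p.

ln(RT): 5.6904, 5.9814, 5.6419, 5.9480
Σ ln(RT) = 23.2617
Mean = 23.2617/4 = 5.81543

5.815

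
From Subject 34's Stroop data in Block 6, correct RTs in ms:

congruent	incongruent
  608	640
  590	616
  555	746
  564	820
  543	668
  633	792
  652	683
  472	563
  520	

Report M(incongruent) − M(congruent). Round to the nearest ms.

M(congruent) = 5137/9 = 570.778
M(incongruent) = 5528/8 = 691.000
Difference = 691.000 − 570.778 = 120.222 ms

120 ms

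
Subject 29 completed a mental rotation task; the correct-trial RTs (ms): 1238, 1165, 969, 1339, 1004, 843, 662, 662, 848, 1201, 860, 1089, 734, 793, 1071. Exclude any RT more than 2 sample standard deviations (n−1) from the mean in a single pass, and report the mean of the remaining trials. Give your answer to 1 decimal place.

n = 15, ΣRT = 14478, M = 965.200
Σ(x−M)² = 644410.40; s = √(644410.40/14) = 214.544
Cutoffs: 965.200 ± 2·214.544 → [536.1, 1394.3]
No RTs fall outside the cutoffs; all 15 retained. Mean = 14478/15 = 965.200

965.2 ms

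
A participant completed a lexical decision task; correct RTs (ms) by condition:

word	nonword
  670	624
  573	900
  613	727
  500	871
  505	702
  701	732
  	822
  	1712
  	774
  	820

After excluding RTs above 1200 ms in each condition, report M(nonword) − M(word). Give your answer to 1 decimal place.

181.0 ms

nonword: exclude 1712
M(word) = 3562/6 = 593.667
M(nonword) = 6972/9 = 774.667
Difference = 774.667 − 593.667 = 181.000 ms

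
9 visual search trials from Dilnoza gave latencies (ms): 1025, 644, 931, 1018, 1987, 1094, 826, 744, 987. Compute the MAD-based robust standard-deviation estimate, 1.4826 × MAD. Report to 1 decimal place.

158.6 ms

Sorted: 644, 744, 826, 931, 987, 1018, 1025, 1094, 1987 → median = 987
|x − 987| sorted: 0, 31, 38, 56, 107, 161, 243, 343, 1000 → MAD = 107
Robust SD ≈ 1.4826 × 107 = 158.638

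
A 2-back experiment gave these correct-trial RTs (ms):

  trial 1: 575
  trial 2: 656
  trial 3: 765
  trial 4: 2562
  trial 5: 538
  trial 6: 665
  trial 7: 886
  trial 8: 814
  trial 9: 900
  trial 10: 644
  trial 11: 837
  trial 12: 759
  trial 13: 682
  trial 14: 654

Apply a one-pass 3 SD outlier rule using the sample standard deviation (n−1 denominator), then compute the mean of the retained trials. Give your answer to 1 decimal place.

n = 14, ΣRT = 11937, M = 852.643
Σ(x−M)² = 3305519.21; s = √(3305519.21/13) = 504.253
Cutoffs: 852.643 ± 3·504.253 → [-660.1, 2365.4]
Outside: 2562 → excluded.
Retained (n=13): Σ = 9375, mean = 9375/13 = 721.154

721.2 ms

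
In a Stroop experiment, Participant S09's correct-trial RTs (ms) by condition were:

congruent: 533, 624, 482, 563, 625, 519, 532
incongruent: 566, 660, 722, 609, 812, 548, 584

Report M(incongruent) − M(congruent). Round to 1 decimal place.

89.0 ms

M(congruent) = 3878/7 = 554.000
M(incongruent) = 4501/7 = 643.000
Difference = 643.000 − 554.000 = 89.000 ms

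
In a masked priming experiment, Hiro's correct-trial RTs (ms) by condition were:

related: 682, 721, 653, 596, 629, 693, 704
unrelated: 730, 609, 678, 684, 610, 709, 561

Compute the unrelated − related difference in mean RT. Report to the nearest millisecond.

-14 ms

M(related) = 4678/7 = 668.286
M(unrelated) = 4581/7 = 654.429
Difference = 654.429 − 668.286 = -13.857 ms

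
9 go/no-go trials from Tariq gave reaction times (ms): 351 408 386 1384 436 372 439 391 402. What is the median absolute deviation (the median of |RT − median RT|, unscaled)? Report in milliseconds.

Sorted: 351, 372, 386, 391, 402, 408, 436, 439, 1384 → median = 402
|x − 402|: 51, 6, 16, 982, 34, 30, 37, 11, 0
Sorted deviations: 0, 6, 11, 16, 30, 34, 37, 51, 982 → MAD = 30

30 ms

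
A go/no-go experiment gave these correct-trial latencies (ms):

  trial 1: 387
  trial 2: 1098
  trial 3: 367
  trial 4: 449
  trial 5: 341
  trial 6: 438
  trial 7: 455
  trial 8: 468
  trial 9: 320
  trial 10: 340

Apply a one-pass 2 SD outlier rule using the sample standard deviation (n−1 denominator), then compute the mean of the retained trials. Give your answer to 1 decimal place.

396.1 ms

n = 10, ΣRT = 4663, M = 466.300
Σ(x−M)² = 469480.10; s = √(469480.10/9) = 228.395
Cutoffs: 466.300 ± 2·228.395 → [9.5, 923.1]
Outside: 1098 → excluded.
Retained (n=9): Σ = 3565, mean = 3565/9 = 396.111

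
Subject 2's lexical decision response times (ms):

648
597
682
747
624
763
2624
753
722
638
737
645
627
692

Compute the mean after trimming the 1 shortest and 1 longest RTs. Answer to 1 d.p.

689.8 ms

Sorted: 597, 624, 627, 638, 645, 648, 682, 692, 722, 737, 747, 753, 763, 2624
Drop lowest 1 (597) and highest 1 (2624)
Remaining (n=12): Σ = 8278, mean = 8278/12 = 689.833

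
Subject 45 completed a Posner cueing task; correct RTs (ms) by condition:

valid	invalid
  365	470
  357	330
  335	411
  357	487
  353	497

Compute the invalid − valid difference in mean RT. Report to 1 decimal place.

M(valid) = 1767/5 = 353.400
M(invalid) = 2195/5 = 439.000
Difference = 439.000 − 353.400 = 85.600 ms

85.6 ms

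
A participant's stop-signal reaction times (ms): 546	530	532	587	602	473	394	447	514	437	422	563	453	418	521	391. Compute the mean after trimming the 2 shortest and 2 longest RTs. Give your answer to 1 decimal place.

488.0 ms

Sorted: 391, 394, 418, 422, 437, 447, 453, 473, 514, 521, 530, 532, 546, 563, 587, 602
Drop lowest 2 (391, 394) and highest 2 (587, 602)
Remaining (n=12): Σ = 5856, mean = 5856/12 = 488.000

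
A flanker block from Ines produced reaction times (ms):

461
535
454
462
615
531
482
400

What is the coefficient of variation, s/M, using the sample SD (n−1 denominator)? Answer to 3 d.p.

0.134

n = 8, Σ = 3940, M = 492.5000
Σ(x−M)² = 30366.000; s = √(30366.000/7) = 65.8635
CV = 65.8635 / 492.5000 = 0.13373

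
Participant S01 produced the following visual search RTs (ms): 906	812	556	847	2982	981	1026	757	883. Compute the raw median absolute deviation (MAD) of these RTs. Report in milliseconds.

98 ms

Sorted: 556, 757, 812, 847, 883, 906, 981, 1026, 2982 → median = 883
|x − 883|: 23, 71, 327, 36, 2099, 98, 143, 126, 0
Sorted deviations: 0, 23, 36, 71, 98, 126, 143, 327, 2099 → MAD = 98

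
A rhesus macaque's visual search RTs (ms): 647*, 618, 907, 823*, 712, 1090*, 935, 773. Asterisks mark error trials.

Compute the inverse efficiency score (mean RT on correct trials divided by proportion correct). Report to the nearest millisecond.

1262 ms

Correct trials (n=5): 618, 907, 712, 935, 773
Mean correct RT = 3945/5 = 789.0000 ms
Proportion correct = 5/8
IES = 789.0000 / (5/8) = 1262.400 ms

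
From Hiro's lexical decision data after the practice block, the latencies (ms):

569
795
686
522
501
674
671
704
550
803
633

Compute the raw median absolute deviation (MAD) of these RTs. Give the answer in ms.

102 ms

Sorted: 501, 522, 550, 569, 633, 671, 674, 686, 704, 795, 803 → median = 671
|x − 671|: 102, 124, 15, 149, 170, 3, 0, 33, 121, 132, 38
Sorted deviations: 0, 3, 15, 33, 38, 102, 121, 124, 132, 149, 170 → MAD = 102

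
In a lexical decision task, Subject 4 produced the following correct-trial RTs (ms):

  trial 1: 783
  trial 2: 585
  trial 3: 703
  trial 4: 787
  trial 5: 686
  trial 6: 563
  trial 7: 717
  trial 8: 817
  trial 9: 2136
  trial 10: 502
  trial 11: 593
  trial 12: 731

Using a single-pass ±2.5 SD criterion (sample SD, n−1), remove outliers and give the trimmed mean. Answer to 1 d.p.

n = 12, ΣRT = 9603, M = 800.250
Σ(x−M)² = 2053744.25; s = √(2053744.25/11) = 432.093
Cutoffs: 800.250 ± 2.5·432.093 → [-280.0, 1880.5]
Outside: 2136 → excluded.
Retained (n=11): Σ = 7467, mean = 7467/11 = 678.818

678.8 ms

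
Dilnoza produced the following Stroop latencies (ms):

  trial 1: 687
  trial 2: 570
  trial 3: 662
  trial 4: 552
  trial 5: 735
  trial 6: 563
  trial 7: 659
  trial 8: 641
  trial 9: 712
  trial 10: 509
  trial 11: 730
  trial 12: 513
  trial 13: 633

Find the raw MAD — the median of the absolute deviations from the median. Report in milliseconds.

71 ms

Sorted: 509, 513, 552, 563, 570, 633, 641, 659, 662, 687, 712, 730, 735 → median = 641
|x − 641|: 46, 71, 21, 89, 94, 78, 18, 0, 71, 132, 89, 128, 8
Sorted deviations: 0, 8, 18, 21, 46, 71, 71, 78, 89, 89, 94, 128, 132 → MAD = 71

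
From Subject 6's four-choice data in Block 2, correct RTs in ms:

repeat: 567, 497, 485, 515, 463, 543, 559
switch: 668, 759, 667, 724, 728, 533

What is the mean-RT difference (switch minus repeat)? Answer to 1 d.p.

161.4 ms

M(repeat) = 3629/7 = 518.429
M(switch) = 4079/6 = 679.833
Difference = 679.833 − 518.429 = 161.405 ms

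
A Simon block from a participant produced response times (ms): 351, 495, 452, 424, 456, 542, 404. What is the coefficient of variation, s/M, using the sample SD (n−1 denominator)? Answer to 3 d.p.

0.139

n = 7, Σ = 3124, M = 446.2857
Σ(x−M)² = 23025.429; s = √(23025.429/6) = 61.9481
CV = 61.9481 / 446.2857 = 0.13881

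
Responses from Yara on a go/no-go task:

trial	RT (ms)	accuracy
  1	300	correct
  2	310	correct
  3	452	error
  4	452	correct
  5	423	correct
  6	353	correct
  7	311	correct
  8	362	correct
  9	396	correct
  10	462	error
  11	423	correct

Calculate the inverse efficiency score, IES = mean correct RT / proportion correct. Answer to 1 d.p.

Correct trials (n=9): 300, 310, 452, 423, 353, 311, 362, 396, 423
Mean correct RT = 3330/9 = 370.0000 ms
Proportion correct = 9/11
IES = 370.0000 / (9/11) = 452.222 ms

452.2 ms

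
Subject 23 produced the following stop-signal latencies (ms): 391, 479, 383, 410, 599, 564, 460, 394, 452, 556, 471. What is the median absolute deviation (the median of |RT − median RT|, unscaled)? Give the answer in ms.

Sorted: 383, 391, 394, 410, 452, 460, 471, 479, 556, 564, 599 → median = 460
|x − 460|: 69, 19, 77, 50, 139, 104, 0, 66, 8, 96, 11
Sorted deviations: 0, 8, 11, 19, 50, 66, 69, 77, 96, 104, 139 → MAD = 66

66 ms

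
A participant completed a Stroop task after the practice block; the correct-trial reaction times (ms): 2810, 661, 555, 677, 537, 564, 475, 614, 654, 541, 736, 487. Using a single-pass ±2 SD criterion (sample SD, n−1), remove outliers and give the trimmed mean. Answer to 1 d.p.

n = 12, ΣRT = 9311, M = 775.917
Σ(x−M)² = 4583162.92; s = √(4583162.92/11) = 645.485
Cutoffs: 775.917 ± 2·645.485 → [-515.1, 2066.9]
Outside: 2810 → excluded.
Retained (n=11): Σ = 6501, mean = 6501/11 = 591.000

591.0 ms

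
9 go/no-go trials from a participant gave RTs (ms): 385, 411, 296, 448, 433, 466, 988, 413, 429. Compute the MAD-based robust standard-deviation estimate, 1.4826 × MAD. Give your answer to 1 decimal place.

Sorted: 296, 385, 411, 413, 429, 433, 448, 466, 988 → median = 429
|x − 429| sorted: 0, 4, 16, 18, 19, 37, 44, 133, 559 → MAD = 19
Robust SD ≈ 1.4826 × 19 = 28.169

28.2 ms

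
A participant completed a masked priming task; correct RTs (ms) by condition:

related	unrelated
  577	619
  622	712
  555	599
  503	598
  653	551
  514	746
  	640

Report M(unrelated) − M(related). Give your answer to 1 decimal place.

67.2 ms

M(related) = 3424/6 = 570.667
M(unrelated) = 4465/7 = 637.857
Difference = 637.857 − 570.667 = 67.190 ms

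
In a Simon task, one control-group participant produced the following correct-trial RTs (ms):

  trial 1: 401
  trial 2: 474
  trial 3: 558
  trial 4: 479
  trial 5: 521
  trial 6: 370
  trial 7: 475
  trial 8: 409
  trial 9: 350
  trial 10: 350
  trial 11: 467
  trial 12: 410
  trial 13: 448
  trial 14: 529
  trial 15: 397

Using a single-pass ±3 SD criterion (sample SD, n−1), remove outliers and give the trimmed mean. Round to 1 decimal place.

442.5 ms

n = 15, ΣRT = 6638, M = 442.533
Σ(x−M)² = 59335.73; s = √(59335.73/14) = 65.102
Cutoffs: 442.533 ± 3·65.102 → [247.2, 637.8]
No RTs fall outside the cutoffs; all 15 retained. Mean = 6638/15 = 442.533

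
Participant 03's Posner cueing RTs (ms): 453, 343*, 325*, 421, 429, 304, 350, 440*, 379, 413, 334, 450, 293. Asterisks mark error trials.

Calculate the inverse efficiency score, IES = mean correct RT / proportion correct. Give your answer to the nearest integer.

Correct trials (n=10): 453, 421, 429, 304, 350, 379, 413, 334, 450, 293
Mean correct RT = 3826/10 = 382.6000 ms
Proportion correct = 10/13
IES = 382.6000 / (10/13) = 497.380 ms

497 ms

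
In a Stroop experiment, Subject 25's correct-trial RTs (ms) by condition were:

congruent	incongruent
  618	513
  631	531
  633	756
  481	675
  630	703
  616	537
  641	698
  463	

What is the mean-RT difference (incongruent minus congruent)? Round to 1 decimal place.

M(congruent) = 4713/8 = 589.125
M(incongruent) = 4413/7 = 630.429
Difference = 630.429 − 589.125 = 41.304 ms

41.3 ms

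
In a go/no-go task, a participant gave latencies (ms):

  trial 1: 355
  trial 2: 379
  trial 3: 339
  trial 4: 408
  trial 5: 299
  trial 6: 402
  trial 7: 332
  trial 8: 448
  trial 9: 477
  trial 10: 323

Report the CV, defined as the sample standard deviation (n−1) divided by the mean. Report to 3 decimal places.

n = 10, Σ = 3762, M = 376.2000
Σ(x−M)² = 29577.600; s = √(29577.600/9) = 57.3271
CV = 57.3271 / 376.2000 = 0.15238

0.152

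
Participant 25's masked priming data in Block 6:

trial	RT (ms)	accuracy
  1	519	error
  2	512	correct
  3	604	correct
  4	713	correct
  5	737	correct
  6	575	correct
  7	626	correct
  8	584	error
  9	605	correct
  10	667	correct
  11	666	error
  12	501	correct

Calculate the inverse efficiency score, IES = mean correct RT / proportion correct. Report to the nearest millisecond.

Correct trials (n=9): 512, 604, 713, 737, 575, 626, 605, 667, 501
Mean correct RT = 5540/9 = 615.5556 ms
Proportion correct = 9/12
IES = 615.5556 / (9/12) = 820.741 ms

821 ms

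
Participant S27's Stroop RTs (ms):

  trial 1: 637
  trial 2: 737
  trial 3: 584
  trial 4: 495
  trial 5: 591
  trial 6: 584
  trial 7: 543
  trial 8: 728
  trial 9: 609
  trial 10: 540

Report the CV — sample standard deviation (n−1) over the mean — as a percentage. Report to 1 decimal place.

12.9%

n = 10, Σ = 6048, M = 604.8000
Σ(x−M)² = 54839.600; s = √(54839.600/9) = 78.0595
CV = 78.0595 / 604.8000 = 0.12907 = 12.907%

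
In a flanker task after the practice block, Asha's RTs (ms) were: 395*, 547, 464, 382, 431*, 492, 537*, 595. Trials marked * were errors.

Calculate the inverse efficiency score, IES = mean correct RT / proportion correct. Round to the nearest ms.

794 ms

Correct trials (n=5): 547, 464, 382, 492, 595
Mean correct RT = 2480/5 = 496.0000 ms
Proportion correct = 5/8
IES = 496.0000 / (5/8) = 793.600 ms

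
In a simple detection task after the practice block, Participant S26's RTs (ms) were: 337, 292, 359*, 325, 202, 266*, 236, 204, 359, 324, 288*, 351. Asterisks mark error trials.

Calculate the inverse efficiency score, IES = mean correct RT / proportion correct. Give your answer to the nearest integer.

Correct trials (n=9): 337, 292, 325, 202, 236, 204, 359, 324, 351
Mean correct RT = 2630/9 = 292.2222 ms
Proportion correct = 9/12
IES = 292.2222 / (9/12) = 389.630 ms

390 ms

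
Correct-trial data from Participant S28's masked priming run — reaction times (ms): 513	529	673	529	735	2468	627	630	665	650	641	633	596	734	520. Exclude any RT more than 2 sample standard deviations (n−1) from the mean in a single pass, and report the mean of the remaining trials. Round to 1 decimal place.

n = 15, ΣRT = 11143, M = 742.867
Σ(x−M)² = 3259961.73; s = √(3259961.73/14) = 482.550
Cutoffs: 742.867 ± 2·482.550 → [-222.2, 1708.0]
Outside: 2468 → excluded.
Retained (n=14): Σ = 8675, mean = 8675/14 = 619.643

619.6 ms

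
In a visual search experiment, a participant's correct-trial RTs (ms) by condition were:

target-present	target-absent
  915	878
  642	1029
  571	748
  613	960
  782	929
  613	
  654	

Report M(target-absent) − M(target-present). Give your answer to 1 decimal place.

224.5 ms

M(target-present) = 4790/7 = 684.286
M(target-absent) = 4544/5 = 908.800
Difference = 908.800 − 684.286 = 224.514 ms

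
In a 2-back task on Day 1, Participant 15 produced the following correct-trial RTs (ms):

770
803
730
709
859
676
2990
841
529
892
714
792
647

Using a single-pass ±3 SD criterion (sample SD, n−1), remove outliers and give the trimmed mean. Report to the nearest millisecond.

747 ms

n = 13, ΣRT = 11952, M = 919.385
Σ(x−M)² = 4758217.08; s = √(4758217.08/12) = 629.697
Cutoffs: 919.385 ± 3·629.697 → [-969.7, 2808.5]
Outside: 2990 → excluded.
Retained (n=12): Σ = 8962, mean = 8962/12 = 746.833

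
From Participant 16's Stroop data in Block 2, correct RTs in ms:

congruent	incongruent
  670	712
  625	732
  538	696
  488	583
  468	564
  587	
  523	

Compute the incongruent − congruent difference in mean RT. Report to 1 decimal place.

100.4 ms

M(congruent) = 3899/7 = 557.000
M(incongruent) = 3287/5 = 657.400
Difference = 657.400 − 557.000 = 100.400 ms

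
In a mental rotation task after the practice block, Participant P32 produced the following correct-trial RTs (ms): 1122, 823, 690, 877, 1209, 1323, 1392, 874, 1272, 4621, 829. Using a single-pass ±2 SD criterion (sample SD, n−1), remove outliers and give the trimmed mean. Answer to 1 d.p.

1041.1 ms

n = 11, ΣRT = 15032, M = 1366.545
Σ(x−M)² = 12211946.73; s = √(12211946.73/10) = 1105.077
Cutoffs: 1366.545 ± 2·1105.077 → [-843.6, 3576.7]
Outside: 4621 → excluded.
Retained (n=10): Σ = 10411, mean = 10411/10 = 1041.100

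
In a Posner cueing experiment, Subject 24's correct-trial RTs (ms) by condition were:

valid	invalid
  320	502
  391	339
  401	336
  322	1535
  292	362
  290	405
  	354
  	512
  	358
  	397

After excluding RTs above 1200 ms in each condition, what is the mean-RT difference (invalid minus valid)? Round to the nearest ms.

invalid: exclude 1535
M(valid) = 2016/6 = 336.000
M(invalid) = 3565/9 = 396.111
Difference = 396.111 − 336.000 = 60.111 ms

60 ms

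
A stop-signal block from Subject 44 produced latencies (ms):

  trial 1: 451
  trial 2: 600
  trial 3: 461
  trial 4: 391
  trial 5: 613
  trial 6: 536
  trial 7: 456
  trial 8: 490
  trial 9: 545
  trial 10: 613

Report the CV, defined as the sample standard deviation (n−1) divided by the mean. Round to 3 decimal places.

n = 10, Σ = 5156, M = 515.6000
Σ(x−M)² = 54264.400; s = √(54264.400/9) = 77.6491
CV = 77.6491 / 515.6000 = 0.15060

0.151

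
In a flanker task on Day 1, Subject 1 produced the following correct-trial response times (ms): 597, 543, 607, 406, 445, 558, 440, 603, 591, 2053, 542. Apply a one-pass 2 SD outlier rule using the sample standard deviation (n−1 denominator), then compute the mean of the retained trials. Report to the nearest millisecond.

n = 11, ΣRT = 7385, M = 671.364
Σ(x−M)² = 2150974.55; s = √(2150974.55/10) = 463.786
Cutoffs: 671.364 ± 2·463.786 → [-256.2, 1598.9]
Outside: 2053 → excluded.
Retained (n=10): Σ = 5332, mean = 5332/10 = 533.200

533 ms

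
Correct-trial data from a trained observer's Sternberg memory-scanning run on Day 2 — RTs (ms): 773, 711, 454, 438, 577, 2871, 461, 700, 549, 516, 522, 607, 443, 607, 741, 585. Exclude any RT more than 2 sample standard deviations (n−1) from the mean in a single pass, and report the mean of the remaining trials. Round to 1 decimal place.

578.9 ms

n = 16, ΣRT = 11555, M = 722.188
Σ(x−M)² = 5098818.44; s = √(5098818.44/15) = 583.028
Cutoffs: 722.188 ± 2·583.028 → [-443.9, 1888.2]
Outside: 2871 → excluded.
Retained (n=15): Σ = 8684, mean = 8684/15 = 578.933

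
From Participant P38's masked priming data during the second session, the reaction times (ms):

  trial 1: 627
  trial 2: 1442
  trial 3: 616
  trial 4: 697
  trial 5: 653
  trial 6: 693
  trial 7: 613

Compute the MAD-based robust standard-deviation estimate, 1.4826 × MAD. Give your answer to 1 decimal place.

Sorted: 613, 616, 627, 653, 693, 697, 1442 → median = 653
|x − 653| sorted: 0, 26, 37, 40, 40, 44, 789 → MAD = 40
Robust SD ≈ 1.4826 × 40 = 59.304

59.3 ms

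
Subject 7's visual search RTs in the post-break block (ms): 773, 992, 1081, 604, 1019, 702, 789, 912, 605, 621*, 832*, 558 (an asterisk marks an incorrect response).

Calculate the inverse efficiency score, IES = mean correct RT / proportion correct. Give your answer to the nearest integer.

964 ms

Correct trials (n=10): 773, 992, 1081, 604, 1019, 702, 789, 912, 605, 558
Mean correct RT = 8035/10 = 803.5000 ms
Proportion correct = 10/12
IES = 803.5000 / (10/12) = 964.200 ms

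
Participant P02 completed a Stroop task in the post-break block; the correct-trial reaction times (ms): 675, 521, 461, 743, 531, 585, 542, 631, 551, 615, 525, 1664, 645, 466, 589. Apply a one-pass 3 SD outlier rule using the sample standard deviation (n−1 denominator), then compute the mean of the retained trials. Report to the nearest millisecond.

577 ms

n = 15, ΣRT = 9744, M = 649.600
Σ(x−M)² = 1184493.60; s = √(1184493.60/14) = 290.872
Cutoffs: 649.600 ± 3·290.872 → [-223.0, 1522.2]
Outside: 1664 → excluded.
Retained (n=14): Σ = 8080, mean = 8080/14 = 577.143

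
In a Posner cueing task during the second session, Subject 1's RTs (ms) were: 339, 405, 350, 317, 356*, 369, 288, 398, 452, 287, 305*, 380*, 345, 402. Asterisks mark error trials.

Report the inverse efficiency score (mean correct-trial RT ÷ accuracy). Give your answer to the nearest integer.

457 ms

Correct trials (n=11): 339, 405, 350, 317, 369, 288, 398, 452, 287, 345, 402
Mean correct RT = 3952/11 = 359.2727 ms
Proportion correct = 11/14
IES = 359.2727 / (11/14) = 457.256 ms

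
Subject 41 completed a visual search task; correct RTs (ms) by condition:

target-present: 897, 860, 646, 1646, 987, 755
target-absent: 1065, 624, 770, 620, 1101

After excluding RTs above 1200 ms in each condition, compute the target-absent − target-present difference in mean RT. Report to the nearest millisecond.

7 ms

target-present: exclude 1646
M(target-present) = 4145/5 = 829.000
M(target-absent) = 4180/5 = 836.000
Difference = 836.000 − 829.000 = 7.000 ms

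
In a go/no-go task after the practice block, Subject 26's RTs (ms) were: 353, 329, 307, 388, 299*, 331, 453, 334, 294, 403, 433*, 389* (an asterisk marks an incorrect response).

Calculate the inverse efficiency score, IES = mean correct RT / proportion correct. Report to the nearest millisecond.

Correct trials (n=9): 353, 329, 307, 388, 331, 453, 334, 294, 403
Mean correct RT = 3192/9 = 354.6667 ms
Proportion correct = 9/12
IES = 354.6667 / (9/12) = 472.889 ms

473 ms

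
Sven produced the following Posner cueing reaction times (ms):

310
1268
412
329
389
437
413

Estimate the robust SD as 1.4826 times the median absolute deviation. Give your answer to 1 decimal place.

Sorted: 310, 329, 389, 412, 413, 437, 1268 → median = 412
|x − 412| sorted: 0, 1, 23, 25, 83, 102, 856 → MAD = 25
Robust SD ≈ 1.4826 × 25 = 37.065

37.1 ms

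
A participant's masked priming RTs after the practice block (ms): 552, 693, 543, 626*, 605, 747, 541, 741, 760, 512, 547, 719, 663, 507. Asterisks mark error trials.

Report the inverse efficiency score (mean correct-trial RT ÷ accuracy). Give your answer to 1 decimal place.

Correct trials (n=13): 552, 693, 543, 605, 747, 541, 741, 760, 512, 547, 719, 663, 507
Mean correct RT = 8130/13 = 625.3846 ms
Proportion correct = 13/14
IES = 625.3846 / (13/14) = 673.491 ms

673.5 ms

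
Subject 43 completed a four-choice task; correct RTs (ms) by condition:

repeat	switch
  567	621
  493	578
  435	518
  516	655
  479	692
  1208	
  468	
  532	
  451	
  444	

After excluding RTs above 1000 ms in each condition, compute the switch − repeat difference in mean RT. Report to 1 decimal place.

125.6 ms

repeat: exclude 1208
M(repeat) = 4385/9 = 487.222
M(switch) = 3064/5 = 612.800
Difference = 612.800 − 487.222 = 125.578 ms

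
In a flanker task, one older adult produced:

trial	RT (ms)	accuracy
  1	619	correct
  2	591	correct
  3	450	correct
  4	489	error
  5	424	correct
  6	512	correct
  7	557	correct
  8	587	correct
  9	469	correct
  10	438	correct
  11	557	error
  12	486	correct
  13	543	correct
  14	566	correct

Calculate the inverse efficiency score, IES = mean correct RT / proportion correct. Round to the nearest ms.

Correct trials (n=12): 619, 591, 450, 424, 512, 557, 587, 469, 438, 486, 543, 566
Mean correct RT = 6242/12 = 520.1667 ms
Proportion correct = 12/14
IES = 520.1667 / (12/14) = 606.861 ms

607 ms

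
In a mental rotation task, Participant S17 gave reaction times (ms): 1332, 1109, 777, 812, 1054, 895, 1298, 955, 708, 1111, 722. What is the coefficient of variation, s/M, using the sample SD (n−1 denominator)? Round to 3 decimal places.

n = 11, Σ = 10773, M = 979.3636
Σ(x−M)² = 482132.545; s = √(482132.545/10) = 219.5752
CV = 219.5752 / 979.3636 = 0.22420

0.224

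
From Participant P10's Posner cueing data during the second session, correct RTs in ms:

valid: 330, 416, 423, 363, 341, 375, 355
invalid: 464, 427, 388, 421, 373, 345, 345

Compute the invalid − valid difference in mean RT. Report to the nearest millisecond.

23 ms

M(valid) = 2603/7 = 371.857
M(invalid) = 2763/7 = 394.714
Difference = 394.714 − 371.857 = 22.857 ms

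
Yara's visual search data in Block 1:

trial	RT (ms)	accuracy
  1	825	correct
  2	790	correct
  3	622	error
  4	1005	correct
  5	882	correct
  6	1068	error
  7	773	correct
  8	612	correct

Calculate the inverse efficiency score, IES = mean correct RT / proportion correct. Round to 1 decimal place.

1086.0 ms

Correct trials (n=6): 825, 790, 1005, 882, 773, 612
Mean correct RT = 4887/6 = 814.5000 ms
Proportion correct = 6/8
IES = 814.5000 / (6/8) = 1086.000 ms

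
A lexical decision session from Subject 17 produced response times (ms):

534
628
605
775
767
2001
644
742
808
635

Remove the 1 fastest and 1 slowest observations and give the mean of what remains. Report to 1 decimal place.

Sorted: 534, 605, 628, 635, 644, 742, 767, 775, 808, 2001
Drop lowest 1 (534) and highest 1 (2001)
Remaining (n=8): Σ = 5604, mean = 5604/8 = 700.500

700.5 ms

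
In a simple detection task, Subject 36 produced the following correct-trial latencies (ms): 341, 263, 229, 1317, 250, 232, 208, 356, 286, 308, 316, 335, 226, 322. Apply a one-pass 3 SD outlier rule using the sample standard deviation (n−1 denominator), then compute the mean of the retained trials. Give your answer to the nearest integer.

282 ms

n = 14, ΣRT = 4989, M = 356.357
Σ(x−M)² = 1024339.21; s = √(1024339.21/13) = 280.705
Cutoffs: 356.357 ± 3·280.705 → [-485.8, 1198.5]
Outside: 1317 → excluded.
Retained (n=13): Σ = 3672, mean = 3672/13 = 282.462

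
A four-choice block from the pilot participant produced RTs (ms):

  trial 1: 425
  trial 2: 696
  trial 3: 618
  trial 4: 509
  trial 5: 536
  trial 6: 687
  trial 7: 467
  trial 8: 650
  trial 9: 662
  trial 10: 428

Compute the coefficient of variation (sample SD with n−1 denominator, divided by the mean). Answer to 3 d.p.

n = 10, Σ = 5678, M = 567.8000
Σ(x−M)² = 103359.600; s = √(103359.600/9) = 107.1653
CV = 107.1653 / 567.8000 = 0.18874

0.189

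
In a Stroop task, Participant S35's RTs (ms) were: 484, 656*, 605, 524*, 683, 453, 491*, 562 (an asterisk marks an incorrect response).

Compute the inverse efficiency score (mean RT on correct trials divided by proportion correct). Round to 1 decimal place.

891.8 ms

Correct trials (n=5): 484, 605, 683, 453, 562
Mean correct RT = 2787/5 = 557.4000 ms
Proportion correct = 5/8
IES = 557.4000 / (5/8) = 891.840 ms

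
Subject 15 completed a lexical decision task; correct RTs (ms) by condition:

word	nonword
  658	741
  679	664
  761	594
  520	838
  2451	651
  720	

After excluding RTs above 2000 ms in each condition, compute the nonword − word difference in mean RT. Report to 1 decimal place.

30.0 ms

word: exclude 2451
M(word) = 3338/5 = 667.600
M(nonword) = 3488/5 = 697.600
Difference = 697.600 − 667.600 = 30.000 ms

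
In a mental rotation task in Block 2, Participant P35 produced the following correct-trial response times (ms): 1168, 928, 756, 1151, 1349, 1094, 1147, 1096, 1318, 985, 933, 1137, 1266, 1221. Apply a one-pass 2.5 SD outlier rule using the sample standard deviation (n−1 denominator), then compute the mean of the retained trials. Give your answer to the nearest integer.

n = 14, ΣRT = 15549, M = 1110.643
Σ(x−M)² = 350025.21; s = √(350025.21/13) = 164.088
Cutoffs: 1110.643 ± 2.5·164.088 → [700.4, 1520.9]
No RTs fall outside the cutoffs; all 14 retained. Mean = 15549/14 = 1110.643

1111 ms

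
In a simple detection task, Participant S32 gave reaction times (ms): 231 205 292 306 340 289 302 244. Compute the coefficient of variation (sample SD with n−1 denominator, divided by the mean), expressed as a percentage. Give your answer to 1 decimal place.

n = 8, Σ = 2209, M = 276.1250
Σ(x−M)² = 14186.875; s = √(14186.875/7) = 45.0188
CV = 45.0188 / 276.1250 = 0.16304 = 16.304%

16.3%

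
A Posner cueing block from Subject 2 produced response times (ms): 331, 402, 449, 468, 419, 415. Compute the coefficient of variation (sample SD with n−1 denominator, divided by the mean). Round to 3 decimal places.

n = 6, Σ = 2484, M = 414.0000
Σ(x−M)² = 11200.000; s = √(11200.000/5) = 47.3286
CV = 47.3286 / 414.0000 = 0.11432

0.114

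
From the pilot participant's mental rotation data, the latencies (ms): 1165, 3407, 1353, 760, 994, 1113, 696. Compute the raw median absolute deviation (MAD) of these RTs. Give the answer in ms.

240 ms

Sorted: 696, 760, 994, 1113, 1165, 1353, 3407 → median = 1113
|x − 1113|: 52, 2294, 240, 353, 119, 0, 417
Sorted deviations: 0, 52, 119, 240, 353, 417, 2294 → MAD = 240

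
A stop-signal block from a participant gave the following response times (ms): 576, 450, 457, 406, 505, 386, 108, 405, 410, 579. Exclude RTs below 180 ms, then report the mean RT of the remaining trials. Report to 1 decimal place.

463.8 ms

Excluded: 108
Retained (n=9): Σ = 4174
Mean = 4174/9 = 463.7778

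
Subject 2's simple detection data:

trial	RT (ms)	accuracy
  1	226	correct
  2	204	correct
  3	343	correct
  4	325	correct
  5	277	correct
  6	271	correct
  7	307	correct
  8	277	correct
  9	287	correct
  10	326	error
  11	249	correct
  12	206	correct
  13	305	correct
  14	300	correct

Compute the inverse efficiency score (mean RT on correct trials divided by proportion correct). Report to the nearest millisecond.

Correct trials (n=13): 226, 204, 343, 325, 277, 271, 307, 277, 287, 249, 206, 305, 300
Mean correct RT = 3577/13 = 275.1538 ms
Proportion correct = 13/14
IES = 275.1538 / (13/14) = 296.320 ms

296 ms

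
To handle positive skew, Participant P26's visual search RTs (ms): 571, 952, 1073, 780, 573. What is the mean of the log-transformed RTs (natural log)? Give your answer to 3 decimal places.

ln(RT): 6.3474, 6.8586, 6.9782, 6.6593, 6.3509
Σ ln(RT) = 33.1943
Mean = 33.1943/5 = 6.63887

6.639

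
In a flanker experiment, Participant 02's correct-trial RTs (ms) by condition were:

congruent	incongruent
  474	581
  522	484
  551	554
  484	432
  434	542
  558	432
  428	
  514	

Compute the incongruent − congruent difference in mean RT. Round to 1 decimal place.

8.5 ms

M(congruent) = 3965/8 = 495.625
M(incongruent) = 3025/6 = 504.167
Difference = 504.167 − 495.625 = 8.542 ms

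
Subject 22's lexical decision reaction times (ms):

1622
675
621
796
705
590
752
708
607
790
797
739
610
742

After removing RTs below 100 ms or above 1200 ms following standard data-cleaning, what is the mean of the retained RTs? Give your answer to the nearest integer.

702 ms

Excluded: 1622
Retained (n=13): Σ = 9132
Mean = 9132/13 = 702.4615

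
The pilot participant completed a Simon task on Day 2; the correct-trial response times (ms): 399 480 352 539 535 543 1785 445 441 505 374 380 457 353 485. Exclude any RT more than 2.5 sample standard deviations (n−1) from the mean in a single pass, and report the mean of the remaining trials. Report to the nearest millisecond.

449 ms

n = 15, ΣRT = 8073, M = 538.200
Σ(x−M)² = 1726926.40; s = √(1726926.40/14) = 351.215
Cutoffs: 538.200 ± 2.5·351.215 → [-339.8, 1416.2]
Outside: 1785 → excluded.
Retained (n=14): Σ = 6288, mean = 6288/14 = 449.143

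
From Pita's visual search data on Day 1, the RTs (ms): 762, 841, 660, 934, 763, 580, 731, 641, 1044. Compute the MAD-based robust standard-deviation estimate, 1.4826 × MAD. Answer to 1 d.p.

Sorted: 580, 641, 660, 731, 762, 763, 841, 934, 1044 → median = 762
|x − 762| sorted: 0, 1, 31, 79, 102, 121, 172, 182, 282 → MAD = 102
Robust SD ≈ 1.4826 × 102 = 151.225

151.2 ms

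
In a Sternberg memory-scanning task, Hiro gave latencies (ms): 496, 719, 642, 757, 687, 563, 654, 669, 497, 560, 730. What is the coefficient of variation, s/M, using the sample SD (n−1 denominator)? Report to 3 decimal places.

0.145

n = 11, Σ = 6974, M = 634.0000
Σ(x−M)² = 84398.000; s = √(84398.000/10) = 91.8684
CV = 91.8684 / 634.0000 = 0.14490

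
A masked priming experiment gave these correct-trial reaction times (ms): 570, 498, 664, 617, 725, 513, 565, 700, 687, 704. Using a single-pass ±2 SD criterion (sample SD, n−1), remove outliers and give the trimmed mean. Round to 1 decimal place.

n = 10, ΣRT = 6243, M = 624.300
Σ(x−M)² = 62588.10; s = √(62588.10/9) = 83.392
Cutoffs: 624.300 ± 2·83.392 → [457.5, 791.1]
No RTs fall outside the cutoffs; all 10 retained. Mean = 6243/10 = 624.300

624.3 ms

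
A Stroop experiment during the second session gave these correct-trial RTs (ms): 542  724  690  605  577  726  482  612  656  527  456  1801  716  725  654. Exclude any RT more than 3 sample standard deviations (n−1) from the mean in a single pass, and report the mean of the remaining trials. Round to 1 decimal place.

620.9 ms

n = 15, ΣRT = 10493, M = 699.533
Σ(x−M)² = 1412333.73; s = √(1412333.73/14) = 317.618
Cutoffs: 699.533 ± 3·317.618 → [-253.3, 1652.4]
Outside: 1801 → excluded.
Retained (n=14): Σ = 8692, mean = 8692/14 = 620.857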